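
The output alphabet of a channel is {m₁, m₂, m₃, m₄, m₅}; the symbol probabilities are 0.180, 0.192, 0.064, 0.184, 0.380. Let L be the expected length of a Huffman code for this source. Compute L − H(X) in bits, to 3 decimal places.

0.104 bits

Entropy H = −Σ p log₂ p ≈ 2.1361 bits.
Huffman merges: 8/125+9/50→61/250; 23/125+24/125→47/125; 61/250+47/125→31/50; 19/50+31/50→1. L = 56/25 ≈ 2.2400.
L − H = 2.2400 − 2.1361 = 0.104 bits.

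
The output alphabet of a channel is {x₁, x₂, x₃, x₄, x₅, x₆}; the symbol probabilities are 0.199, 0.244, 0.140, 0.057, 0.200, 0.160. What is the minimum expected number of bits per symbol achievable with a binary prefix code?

Repeatedly combine the two least-probable nodes; the expected code length is the sum of the merged weights.
merge 57/1000 + 7/50 → 197/1000
merge 4/25 + 197/1000 → 357/1000
merge 199/1000 + 1/5 → 399/1000
merge 61/250 + 357/1000 → 601/1000
merge 399/1000 + 601/1000 → 1
L = 197/1000 + 357/1000 + 399/1000 + 601/1000 + 1 = 1277/500 = 2.554 bits/symbol.

2.554 bits/symbol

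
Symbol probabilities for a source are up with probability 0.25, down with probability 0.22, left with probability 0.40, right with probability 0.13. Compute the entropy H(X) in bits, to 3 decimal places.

H = −Σ pᵢ log₂ pᵢ.
−0.25·log₂(0.25) = 0.5000
−0.22·log₂(0.22) = 0.4806
−0.40·log₂(0.40) = 0.5288
−0.13·log₂(0.13) = 0.3826
Sum ≈ 1.8920 → 1.892 bits.

1.892 bits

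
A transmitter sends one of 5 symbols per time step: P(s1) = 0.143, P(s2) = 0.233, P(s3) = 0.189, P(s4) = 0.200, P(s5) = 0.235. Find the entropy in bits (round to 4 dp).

H = −Σ pᵢ log₂ pᵢ.
−0.143·log₂(0.143) = 0.4012
−0.233·log₂(0.233) = 0.4897
−0.189·log₂(0.189) = 0.4543
−0.200·log₂(0.200) = 0.4644
−0.235·log₂(0.235) = 0.4910
Sum ≈ 2.3006 → 2.3006 bits.

2.3006 bits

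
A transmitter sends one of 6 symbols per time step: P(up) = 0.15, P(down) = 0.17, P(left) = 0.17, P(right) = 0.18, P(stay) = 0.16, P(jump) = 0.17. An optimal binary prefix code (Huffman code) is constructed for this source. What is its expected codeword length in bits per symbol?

2.65 bits/symbol

Repeatedly combine the two least-probable nodes; the expected code length is the sum of the merged weights.
merge 3/20 + 4/25 → 31/100
merge 17/100 + 17/100 → 17/50
merge 17/100 + 9/50 → 7/20
merge 31/100 + 17/50 → 13/20
merge 7/20 + 13/20 → 1
L = 31/100 + 17/50 + 7/20 + 13/20 + 1 = 53/20 = 2.65 bits/symbol.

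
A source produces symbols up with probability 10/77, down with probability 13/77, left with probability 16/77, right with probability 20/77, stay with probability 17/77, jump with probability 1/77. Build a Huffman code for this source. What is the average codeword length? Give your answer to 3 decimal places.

Repeatedly combine the two least-probable nodes; the expected code length is the sum of the merged weights.
merge 1/77 + 10/77 → 1/7
merge 1/7 + 13/77 → 24/77
merge 16/77 + 17/77 → 3/7
merge 20/77 + 24/77 → 4/7
merge 3/7 + 4/7 → 1
L = 1/7 + 24/77 + 3/7 + 4/7 + 1 = 27/11 ≈ 2.455 bits/symbol.

2.455 bits/symbol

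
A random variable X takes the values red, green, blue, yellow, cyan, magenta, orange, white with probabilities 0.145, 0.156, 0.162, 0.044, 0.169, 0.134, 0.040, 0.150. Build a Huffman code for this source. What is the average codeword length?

2.915 bits/symbol

Repeatedly combine the two least-probable nodes; the expected code length is the sum of the merged weights.
merge 1/25 + 11/250 → 21/250
merge 21/250 + 67/500 → 109/500
merge 29/200 + 3/20 → 59/200
merge 39/250 + 81/500 → 159/500
merge 169/1000 + 109/500 → 387/1000
merge 59/200 + 159/500 → 613/1000
merge 387/1000 + 613/1000 → 1
L = 21/250 + 109/500 + 59/200 + 159/500 + 387/1000 + 613/1000 + 1 = 583/200 = 2.915 bits/symbol.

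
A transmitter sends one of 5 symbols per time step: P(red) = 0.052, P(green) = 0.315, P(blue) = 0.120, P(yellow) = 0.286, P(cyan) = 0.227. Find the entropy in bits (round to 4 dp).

2.1159 bits

H = −Σ pᵢ log₂ pᵢ.
−0.052·log₂(0.052) = 0.2218
−0.315·log₂(0.315) = 0.5250
−0.120·log₂(0.120) = 0.3671
−0.286·log₂(0.286) = 0.5165
−0.227·log₂(0.227) = 0.4856
Sum ≈ 2.1159 → 2.1159 bits.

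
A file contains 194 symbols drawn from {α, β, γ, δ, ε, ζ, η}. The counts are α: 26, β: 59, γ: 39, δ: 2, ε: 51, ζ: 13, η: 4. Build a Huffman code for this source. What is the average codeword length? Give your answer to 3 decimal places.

2.361 bits/symbol

Probabilities are the counts divided by 194.
Repeatedly combine the two least-probable nodes; the expected code length is the sum of the merged weights.
merge 1/97 + 2/97 → 3/97
merge 3/97 + 13/194 → 19/194
merge 19/194 + 13/97 → 45/194
merge 39/194 + 45/194 → 42/97
merge 51/194 + 59/194 → 55/97
merge 42/97 + 55/97 → 1
L = 3/97 + 19/194 + 45/194 + 42/97 + 55/97 + 1 = 229/97 ≈ 2.361 bits/symbol.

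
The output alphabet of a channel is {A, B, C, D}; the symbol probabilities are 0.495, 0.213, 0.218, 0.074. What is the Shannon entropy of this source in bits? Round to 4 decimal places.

1.7344 bits

H = −Σ pᵢ log₂ pᵢ.
−0.495·log₂(0.495) = 0.5022
−0.213·log₂(0.213) = 0.4752
−0.218·log₂(0.218) = 0.4791
−0.074·log₂(0.074) = 0.2780
Sum ≈ 1.7344 → 1.7344 bits.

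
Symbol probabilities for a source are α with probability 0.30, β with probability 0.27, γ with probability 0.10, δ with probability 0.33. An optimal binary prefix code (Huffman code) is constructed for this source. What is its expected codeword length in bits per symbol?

2 bits/symbol

Repeatedly combine the two least-probable nodes; the expected code length is the sum of the merged weights.
merge 1/10 + 27/100 → 37/100
merge 3/10 + 33/100 → 63/100
merge 37/100 + 63/100 → 1
L = 37/100 + 63/100 + 1 = 2 bits/symbol.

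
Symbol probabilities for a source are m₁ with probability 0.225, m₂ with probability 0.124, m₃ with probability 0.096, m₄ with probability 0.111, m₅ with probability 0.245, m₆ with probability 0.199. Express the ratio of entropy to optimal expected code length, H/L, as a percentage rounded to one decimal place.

Entropy H = −Σ p log₂ p ≈ 2.4949 bits.
Huffman merges: 12/125+111/1000→207/1000; 31/250+199/1000→323/1000; 207/1000+9/40→54/125; 49/200+323/1000→71/125; 54/125+71/125→1. L = 253/100 ≈ 2.5300.
Efficiency = H/L = 2.4949/2.5300 = 98.6%.

98.6%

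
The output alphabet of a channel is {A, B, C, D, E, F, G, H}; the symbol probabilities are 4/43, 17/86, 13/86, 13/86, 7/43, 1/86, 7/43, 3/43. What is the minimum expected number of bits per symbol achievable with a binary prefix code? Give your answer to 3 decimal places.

Repeatedly combine the two least-probable nodes; the expected code length is the sum of the merged weights.
merge 1/86 + 3/43 → 7/86
merge 7/86 + 4/43 → 15/86
merge 13/86 + 13/86 → 13/43
merge 7/43 + 7/43 → 14/43
merge 15/86 + 17/86 → 16/43
merge 13/43 + 14/43 → 27/43
merge 16/43 + 27/43 → 1
L = 7/86 + 15/86 + 13/43 + 14/43 + 16/43 + 27/43 + 1 = 124/43 ≈ 2.884 bits/symbol.

2.884 bits/symbol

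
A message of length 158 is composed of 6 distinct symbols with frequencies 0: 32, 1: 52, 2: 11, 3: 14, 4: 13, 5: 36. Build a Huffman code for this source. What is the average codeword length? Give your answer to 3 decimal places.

Probabilities are the counts divided by 158.
Repeatedly combine the two least-probable nodes; the expected code length is the sum of the merged weights.
merge 11/158 + 13/158 → 12/79
merge 7/79 + 12/79 → 19/79
merge 16/79 + 18/79 → 34/79
merge 19/79 + 26/79 → 45/79
merge 34/79 + 45/79 → 1
L = 12/79 + 19/79 + 34/79 + 45/79 + 1 = 189/79 ≈ 2.392 bits/symbol.

2.392 bits/symbol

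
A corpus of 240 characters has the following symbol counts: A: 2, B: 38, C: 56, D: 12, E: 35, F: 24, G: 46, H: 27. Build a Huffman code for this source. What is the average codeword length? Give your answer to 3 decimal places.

2.792 bits/symbol

Probabilities are the counts divided by 240.
Repeatedly combine the two least-probable nodes; the expected code length is the sum of the merged weights.
merge 1/120 + 1/20 → 7/120
merge 7/120 + 1/10 → 19/120
merge 9/80 + 7/48 → 31/120
merge 19/120 + 19/120 → 19/60
merge 23/120 + 7/30 → 17/40
merge 31/120 + 19/60 → 23/40
merge 17/40 + 23/40 → 1
L = 7/120 + 19/120 + 31/120 + 19/60 + 17/40 + 23/40 + 1 = 67/24 ≈ 2.792 bits/symbol.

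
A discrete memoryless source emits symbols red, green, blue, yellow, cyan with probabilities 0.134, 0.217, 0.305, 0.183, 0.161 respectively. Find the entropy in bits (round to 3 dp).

2.262 bits

H = −Σ pᵢ log₂ pᵢ.
−0.134·log₂(0.134) = 0.3886
−0.217·log₂(0.217) = 0.4783
−0.305·log₂(0.305) = 0.5225
−0.183·log₂(0.183) = 0.4484
−0.161·log₂(0.161) = 0.4242
Sum ≈ 2.2620 → 2.262 bits.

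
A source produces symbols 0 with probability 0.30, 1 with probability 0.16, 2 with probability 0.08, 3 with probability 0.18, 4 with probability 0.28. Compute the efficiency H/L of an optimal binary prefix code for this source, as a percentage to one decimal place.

Entropy H = −Σ p log₂ p ≈ 2.1951 bits.
Huffman merges: 2/25+4/25→6/25; 9/50+6/25→21/50; 7/25+3/10→29/50; 21/50+29/50→1. L = 56/25 ≈ 2.2400.
Efficiency = H/L = 2.1951/2.2400 = 98.0%.

98.0%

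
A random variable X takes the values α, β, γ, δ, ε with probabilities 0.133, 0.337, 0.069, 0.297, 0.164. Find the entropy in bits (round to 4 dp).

2.1300 bits

H = −Σ pᵢ log₂ pᵢ.
−0.133·log₂(0.133) = 0.3871
−0.337·log₂(0.337) = 0.5288
−0.069·log₂(0.069) = 0.2662
−0.297·log₂(0.297) = 0.5202
−0.164·log₂(0.164) = 0.4278
Sum ≈ 2.1300 → 2.1300 bits.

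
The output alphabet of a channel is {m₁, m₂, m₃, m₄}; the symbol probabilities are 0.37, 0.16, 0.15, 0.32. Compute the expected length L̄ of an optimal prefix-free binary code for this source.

1.94 bits/symbol

Repeatedly combine the two least-probable nodes; the expected code length is the sum of the merged weights.
merge 3/20 + 4/25 → 31/100
merge 31/100 + 8/25 → 63/100
merge 37/100 + 63/100 → 1
L = 31/100 + 63/100 + 1 = 97/50 = 1.94 bits/symbol.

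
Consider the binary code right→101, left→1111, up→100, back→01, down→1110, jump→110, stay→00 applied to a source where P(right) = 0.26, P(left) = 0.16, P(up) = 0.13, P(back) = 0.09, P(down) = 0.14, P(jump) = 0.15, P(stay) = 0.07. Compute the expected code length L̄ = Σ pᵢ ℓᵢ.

L̄ = Σ pᵢ·ℓᵢ = 0.26·3 + 0.16·4 + 0.13·3 + 0.09·2 + 0.14·4 + 0.15·3 + 0.07·2 = 3.14 bits/symbol.

3.14 bits/symbol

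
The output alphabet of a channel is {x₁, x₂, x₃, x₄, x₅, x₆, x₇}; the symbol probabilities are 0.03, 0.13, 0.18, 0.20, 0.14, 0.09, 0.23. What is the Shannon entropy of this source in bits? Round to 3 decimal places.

2.642 bits

H = −Σ pᵢ log₂ pᵢ.
−0.03·log₂(0.03) = 0.1518
−0.13·log₂(0.13) = 0.3826
−0.18·log₂(0.18) = 0.4453
−0.20·log₂(0.20) = 0.4644
−0.14·log₂(0.14) = 0.3971
−0.09·log₂(0.09) = 0.3127
−0.23·log₂(0.23) = 0.4877
Sum ≈ 2.6415 → 2.642 bits.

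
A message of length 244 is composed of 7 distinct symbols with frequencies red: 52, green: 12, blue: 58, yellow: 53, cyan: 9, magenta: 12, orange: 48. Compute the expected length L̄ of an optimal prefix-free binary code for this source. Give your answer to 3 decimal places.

2.553 bits/symbol

Probabilities are the counts divided by 244.
Repeatedly combine the two least-probable nodes; the expected code length is the sum of the merged weights.
merge 9/244 + 3/61 → 21/244
merge 3/61 + 21/244 → 33/244
merge 33/244 + 12/61 → 81/244
merge 13/61 + 53/244 → 105/244
merge 29/122 + 81/244 → 139/244
merge 105/244 + 139/244 → 1
L = 21/244 + 33/244 + 81/244 + 105/244 + 139/244 + 1 = 623/244 ≈ 2.553 bits/symbol.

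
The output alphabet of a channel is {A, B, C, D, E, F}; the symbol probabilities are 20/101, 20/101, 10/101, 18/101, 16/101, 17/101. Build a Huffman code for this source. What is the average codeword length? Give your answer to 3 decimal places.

2.604 bits/symbol

Repeatedly combine the two least-probable nodes; the expected code length is the sum of the merged weights.
merge 10/101 + 16/101 → 26/101
merge 17/101 + 18/101 → 35/101
merge 20/101 + 20/101 → 40/101
merge 26/101 + 35/101 → 61/101
merge 40/101 + 61/101 → 1
L = 26/101 + 35/101 + 40/101 + 61/101 + 1 = 263/101 ≈ 2.604 bits/symbol.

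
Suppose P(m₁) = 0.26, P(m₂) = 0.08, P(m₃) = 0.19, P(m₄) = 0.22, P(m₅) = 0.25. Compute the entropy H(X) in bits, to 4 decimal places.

2.2326 bits

H = −Σ pᵢ log₂ pᵢ.
−0.26·log₂(0.26) = 0.5053
−0.08·log₂(0.08) = 0.2915
−0.19·log₂(0.19) = 0.4552
−0.22·log₂(0.22) = 0.4806
−0.25·log₂(0.25) = 0.5000
Sum ≈ 2.2326 → 2.2326 bits.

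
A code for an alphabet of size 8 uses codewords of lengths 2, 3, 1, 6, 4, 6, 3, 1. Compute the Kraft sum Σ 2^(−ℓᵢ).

With common denominator 2^6 = 64: Σ 2^(−ℓᵢ) = 16/64 + 8/64 + 32/64 + 1/64 + 4/64 + 1/64 + 8/64 + 32/64 = 102/64 = 1.59375.

1.59375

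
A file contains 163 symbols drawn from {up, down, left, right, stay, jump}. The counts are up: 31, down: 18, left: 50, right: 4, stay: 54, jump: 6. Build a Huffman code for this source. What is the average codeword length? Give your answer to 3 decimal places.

Probabilities are the counts divided by 163.
Repeatedly combine the two least-probable nodes; the expected code length is the sum of the merged weights.
merge 4/163 + 6/163 → 10/163
merge 10/163 + 18/163 → 28/163
merge 28/163 + 31/163 → 59/163
merge 50/163 + 54/163 → 104/163
merge 59/163 + 104/163 → 1
L = 10/163 + 28/163 + 59/163 + 104/163 + 1 = 364/163 ≈ 2.233 bits/symbol.

2.233 bits/symbol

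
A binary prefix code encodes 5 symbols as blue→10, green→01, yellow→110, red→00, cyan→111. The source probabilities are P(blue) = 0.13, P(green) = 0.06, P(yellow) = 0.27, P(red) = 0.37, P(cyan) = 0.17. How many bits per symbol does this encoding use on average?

L̄ = Σ pᵢ·ℓᵢ = 0.13·2 + 0.06·2 + 0.27·3 + 0.37·2 + 0.17·3 = 2.44 bits/symbol.

2.44 bits/symbol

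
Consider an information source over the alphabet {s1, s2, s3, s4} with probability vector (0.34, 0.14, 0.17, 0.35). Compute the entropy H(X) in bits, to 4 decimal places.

1.8910 bits

H = −Σ pᵢ log₂ pᵢ.
−0.34·log₂(0.34) = 0.5292
−0.14·log₂(0.14) = 0.3971
−0.17·log₂(0.17) = 0.4346
−0.35·log₂(0.35) = 0.5301
Sum ≈ 1.8910 → 1.8910 bits.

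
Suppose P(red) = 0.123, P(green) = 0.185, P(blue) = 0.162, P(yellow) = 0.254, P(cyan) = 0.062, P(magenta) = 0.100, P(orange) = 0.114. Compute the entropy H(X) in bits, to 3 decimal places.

2.688 bits

H = −Σ pᵢ log₂ pᵢ.
−0.123·log₂(0.123) = 0.3719
−0.185·log₂(0.185) = 0.4504
−0.162·log₂(0.162) = 0.4254
−0.254·log₂(0.254) = 0.5022
−0.062·log₂(0.062) = 0.2487
−0.100·log₂(0.100) = 0.3322
−0.114·log₂(0.114) = 0.3571
Sum ≈ 2.6879 → 2.688 bits.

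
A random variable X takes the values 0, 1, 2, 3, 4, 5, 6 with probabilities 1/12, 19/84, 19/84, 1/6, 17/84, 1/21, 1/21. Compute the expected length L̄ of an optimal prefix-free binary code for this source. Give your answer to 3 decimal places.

Repeatedly combine the two least-probable nodes; the expected code length is the sum of the merged weights.
merge 1/21 + 1/21 → 2/21
merge 1/12 + 2/21 → 5/28
merge 1/6 + 5/28 → 29/84
merge 17/84 + 19/84 → 3/7
merge 19/84 + 29/84 → 4/7
merge 3/7 + 4/7 → 1
L = 2/21 + 5/28 + 29/84 + 3/7 + 4/7 + 1 = 55/21 ≈ 2.619 bits/symbol.

2.619 bits/symbol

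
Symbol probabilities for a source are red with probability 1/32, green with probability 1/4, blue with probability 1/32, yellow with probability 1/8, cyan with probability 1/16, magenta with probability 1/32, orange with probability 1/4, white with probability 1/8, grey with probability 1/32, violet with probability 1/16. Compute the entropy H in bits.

Each probability is a power of 1/2, so log₂(1/p) is an integer.
H = Σ p·log₂(1/p) = 1/32·5 + 1/4·2 + 1/32·5 + 1/8·3 + 1/16·4 + 1/32·5 + 1/4·2 + 1/8·3 + 1/32·5 + 1/16·4 = 2.875 bits.

2.875 bits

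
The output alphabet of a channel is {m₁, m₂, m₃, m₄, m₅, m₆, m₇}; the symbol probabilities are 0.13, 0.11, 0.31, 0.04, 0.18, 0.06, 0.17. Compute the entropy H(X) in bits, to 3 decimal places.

H = −Σ pᵢ log₂ pᵢ.
−0.13·log₂(0.13) = 0.3826
−0.11·log₂(0.11) = 0.3503
−0.31·log₂(0.31) = 0.5238
−0.04·log₂(0.04) = 0.1858
−0.18·log₂(0.18) = 0.4453
−0.06·log₂(0.06) = 0.2435
−0.17·log₂(0.17) = 0.4346
Sum ≈ 2.5659 → 2.566 bits.

2.566 bits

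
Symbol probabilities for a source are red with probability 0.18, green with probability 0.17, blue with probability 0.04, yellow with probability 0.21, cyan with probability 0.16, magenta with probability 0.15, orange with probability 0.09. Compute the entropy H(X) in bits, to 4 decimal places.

2.6847 bits

H = −Σ pᵢ log₂ pᵢ.
−0.18·log₂(0.18) = 0.4453
−0.17·log₂(0.17) = 0.4346
−0.04·log₂(0.04) = 0.1858
−0.21·log₂(0.21) = 0.4728
−0.16·log₂(0.16) = 0.4230
−0.15·log₂(0.15) = 0.4105
−0.09·log₂(0.09) = 0.3127
Sum ≈ 2.6847 → 2.6847 bits.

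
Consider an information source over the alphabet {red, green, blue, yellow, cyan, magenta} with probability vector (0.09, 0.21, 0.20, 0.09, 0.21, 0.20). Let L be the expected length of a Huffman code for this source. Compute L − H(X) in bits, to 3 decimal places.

0.060 bits

Entropy H = −Σ p log₂ p ≈ 2.4997 bits.
Huffman merges: 9/100+9/100→9/50; 9/50+1/5→19/50; 1/5+21/100→41/100; 21/100+19/50→59/100; 41/100+59/100→1. L = 64/25 ≈ 2.5600.
L − H = 2.5600 − 2.4997 = 0.060 bits.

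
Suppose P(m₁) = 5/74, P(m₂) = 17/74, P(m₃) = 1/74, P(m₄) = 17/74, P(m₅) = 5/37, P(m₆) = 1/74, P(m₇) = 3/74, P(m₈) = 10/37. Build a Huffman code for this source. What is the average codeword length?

Repeatedly combine the two least-probable nodes; the expected code length is the sum of the merged weights.
merge 1/74 + 1/74 → 1/37
merge 1/37 + 3/74 → 5/74
merge 5/74 + 5/74 → 5/37
merge 5/37 + 5/37 → 10/37
merge 17/74 + 17/74 → 17/37
merge 10/37 + 10/37 → 20/37
merge 17/37 + 20/37 → 1
L = 1/37 + 5/74 + 5/37 + 10/37 + 17/37 + 20/37 + 1 = 5/2 = 2.5 bits/symbol.

2.5 bits/symbol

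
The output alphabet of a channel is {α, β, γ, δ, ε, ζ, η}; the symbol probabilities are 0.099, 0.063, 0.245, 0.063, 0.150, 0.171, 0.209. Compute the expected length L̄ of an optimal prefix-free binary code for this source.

2.672 bits/symbol

Repeatedly combine the two least-probable nodes; the expected code length is the sum of the merged weights.
merge 63/1000 + 63/1000 → 63/500
merge 99/1000 + 63/500 → 9/40
merge 3/20 + 171/1000 → 321/1000
merge 209/1000 + 9/40 → 217/500
merge 49/200 + 321/1000 → 283/500
merge 217/500 + 283/500 → 1
L = 63/500 + 9/40 + 321/1000 + 217/500 + 283/500 + 1 = 334/125 = 2.672 bits/symbol.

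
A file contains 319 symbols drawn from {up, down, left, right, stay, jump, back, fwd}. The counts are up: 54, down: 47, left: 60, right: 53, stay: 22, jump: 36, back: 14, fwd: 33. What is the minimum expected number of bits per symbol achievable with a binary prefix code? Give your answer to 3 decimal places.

Probabilities are the counts divided by 319.
Repeatedly combine the two least-probable nodes; the expected code length is the sum of the merged weights.
merge 14/319 + 2/29 → 36/319
merge 3/29 + 36/319 → 69/319
merge 36/319 + 47/319 → 83/319
merge 53/319 + 54/319 → 107/319
merge 60/319 + 69/319 → 129/319
merge 83/319 + 107/319 → 190/319
merge 129/319 + 190/319 → 1
L = 36/319 + 69/319 + 83/319 + 107/319 + 129/319 + 190/319 + 1 = 933/319 ≈ 2.925 bits/symbol.

2.925 bits/symbol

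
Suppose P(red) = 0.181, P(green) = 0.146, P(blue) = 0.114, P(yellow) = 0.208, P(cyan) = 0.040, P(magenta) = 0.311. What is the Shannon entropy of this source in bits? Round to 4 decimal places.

2.3898 bits

H = −Σ pᵢ log₂ pᵢ.
−0.181·log₂(0.181) = 0.4463
−0.146·log₂(0.146) = 0.4053
−0.114·log₂(0.114) = 0.3571
−0.208·log₂(0.208) = 0.4712
−0.040·log₂(0.040) = 0.1858
−0.311·log₂(0.311) = 0.5240
Sum ≈ 2.3898 → 2.3898 bits.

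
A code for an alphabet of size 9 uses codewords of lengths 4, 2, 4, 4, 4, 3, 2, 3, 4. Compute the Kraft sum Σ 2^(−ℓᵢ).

1.0625

With common denominator 2^4 = 16: Σ 2^(−ℓᵢ) = 1/16 + 4/16 + 1/16 + 1/16 + 1/16 + 2/16 + 4/16 + 2/16 + 1/16 = 17/16 = 1.0625.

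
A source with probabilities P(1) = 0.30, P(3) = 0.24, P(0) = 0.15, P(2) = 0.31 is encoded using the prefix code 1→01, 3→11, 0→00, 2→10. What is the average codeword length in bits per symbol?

2 bits/symbol

L̄ = Σ pᵢ·ℓᵢ = 0.30·2 + 0.24·2 + 0.15·2 + 0.31·2 = 2 bits/symbol.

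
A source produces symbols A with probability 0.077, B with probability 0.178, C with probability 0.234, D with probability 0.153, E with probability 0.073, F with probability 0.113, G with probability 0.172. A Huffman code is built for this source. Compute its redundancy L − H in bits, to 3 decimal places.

Entropy H = −Σ p log₂ p ≈ 2.7007 bits.
Huffman merges: 73/1000+77/1000→3/20; 113/1000+3/20→263/1000; 153/1000+43/250→13/40; 89/500+117/500→103/250; 263/1000+13/40→147/250; 103/250+147/250→1. L = 1369/500 ≈ 2.7380.
L − H = 2.7380 − 2.7007 = 0.037 bits.

0.037 bits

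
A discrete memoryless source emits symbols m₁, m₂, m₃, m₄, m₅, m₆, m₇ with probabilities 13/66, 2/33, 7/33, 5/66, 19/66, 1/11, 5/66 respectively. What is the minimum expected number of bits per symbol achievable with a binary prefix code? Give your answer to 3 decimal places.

2.606 bits/symbol

Repeatedly combine the two least-probable nodes; the expected code length is the sum of the merged weights.
merge 2/33 + 5/66 → 3/22
merge 5/66 + 1/11 → 1/6
merge 3/22 + 1/6 → 10/33
merge 13/66 + 7/33 → 9/22
merge 19/66 + 10/33 → 13/22
merge 9/22 + 13/22 → 1
L = 3/22 + 1/6 + 10/33 + 9/22 + 13/22 + 1 = 86/33 ≈ 2.606 bits/symbol.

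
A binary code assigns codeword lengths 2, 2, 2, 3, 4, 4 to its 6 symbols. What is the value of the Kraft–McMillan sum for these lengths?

With common denominator 2^4 = 16: Σ 2^(−ℓᵢ) = 4/16 + 4/16 + 4/16 + 2/16 + 1/16 + 1/16 = 16/16 = 1.

1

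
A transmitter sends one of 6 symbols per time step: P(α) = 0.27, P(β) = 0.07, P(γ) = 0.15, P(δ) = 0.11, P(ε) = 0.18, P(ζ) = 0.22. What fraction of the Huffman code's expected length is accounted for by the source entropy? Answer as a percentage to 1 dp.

Entropy H = −Σ p log₂ p ≈ 2.4653 bits.
Huffman merges: 7/100+11/100→9/50; 3/20+9/50→33/100; 9/50+11/50→2/5; 27/100+33/100→3/5; 2/5+3/5→1. L = 251/100 ≈ 2.5100.
Efficiency = H/L = 2.4653/2.5100 = 98.2%.

98.2%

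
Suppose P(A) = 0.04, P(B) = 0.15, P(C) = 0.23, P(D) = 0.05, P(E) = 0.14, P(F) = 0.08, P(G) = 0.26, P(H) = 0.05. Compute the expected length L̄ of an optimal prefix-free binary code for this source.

2.73 bits/symbol

Repeatedly combine the two least-probable nodes; the expected code length is the sum of the merged weights.
merge 1/25 + 1/20 → 9/100
merge 1/20 + 2/25 → 13/100
merge 9/100 + 13/100 → 11/50
merge 7/50 + 3/20 → 29/100
merge 11/50 + 23/100 → 9/20
merge 13/50 + 29/100 → 11/20
merge 9/20 + 11/20 → 1
L = 9/100 + 13/100 + 11/50 + 29/100 + 9/20 + 11/20 + 1 = 273/100 = 2.73 bits/symbol.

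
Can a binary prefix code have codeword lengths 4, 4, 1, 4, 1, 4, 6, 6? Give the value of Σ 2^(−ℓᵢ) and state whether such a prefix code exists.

1.28125; no

With common denominator 2^6 = 64: Σ 2^(−ℓᵢ) = 4/64 + 4/64 + 32/64 + 4/64 + 32/64 + 4/64 + 1/64 + 1/64 = 82/64 = 1.28125.
Kraft's inequality requires Σ ≤ 1; here Σ = 1.28125 > 1, so no such prefix code exists.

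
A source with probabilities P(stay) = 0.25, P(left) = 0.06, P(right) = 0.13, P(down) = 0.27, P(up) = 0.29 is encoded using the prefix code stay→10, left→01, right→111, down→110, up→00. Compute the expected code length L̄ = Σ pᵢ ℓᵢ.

L̄ = Σ pᵢ·ℓᵢ = 0.25·2 + 0.06·2 + 0.13·3 + 0.27·3 + 0.29·2 = 2.4 bits/symbol.

2.4 bits/symbol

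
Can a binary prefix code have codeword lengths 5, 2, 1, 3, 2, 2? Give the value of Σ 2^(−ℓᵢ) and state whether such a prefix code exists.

With common denominator 2^5 = 32: Σ 2^(−ℓᵢ) = 1/32 + 8/32 + 16/32 + 4/32 + 8/32 + 8/32 = 45/32 = 1.40625.
Kraft's inequality requires Σ ≤ 1; here Σ = 1.40625 > 1, so no such prefix code exists.

1.40625; no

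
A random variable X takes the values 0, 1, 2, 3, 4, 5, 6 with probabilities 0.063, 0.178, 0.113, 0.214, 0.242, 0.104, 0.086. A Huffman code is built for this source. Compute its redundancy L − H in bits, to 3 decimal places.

Entropy H = −Σ p log₂ p ≈ 2.6653 bits.
Huffman merges: 63/1000+43/500→149/1000; 13/125+113/1000→217/1000; 149/1000+89/500→327/1000; 107/500+217/1000→431/1000; 121/500+327/1000→569/1000; 431/1000+569/1000→1. L = 2693/1000 ≈ 2.6930.
L − H = 2.6930 − 2.6653 = 0.028 bits.

0.028 bits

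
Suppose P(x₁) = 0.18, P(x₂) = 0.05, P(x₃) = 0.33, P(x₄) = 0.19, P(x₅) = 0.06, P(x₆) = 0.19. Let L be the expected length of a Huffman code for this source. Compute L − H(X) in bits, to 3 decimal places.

Entropy H = −Σ p log₂ p ≈ 2.3432 bits.
Huffman merges: 1/20+3/50→11/100; 11/100+9/50→29/100; 19/100+19/100→19/50; 29/100+33/100→31/50; 19/50+31/50→1. L = 12/5 ≈ 2.4000.
L − H = 2.4000 − 2.3432 = 0.057 bits.

0.057 bits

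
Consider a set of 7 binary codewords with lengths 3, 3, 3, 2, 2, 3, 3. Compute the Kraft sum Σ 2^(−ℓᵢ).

1.125

With common denominator 2^3 = 8: Σ 2^(−ℓᵢ) = 1/8 + 1/8 + 1/8 + 2/8 + 2/8 + 1/8 + 1/8 = 9/8 = 1.125.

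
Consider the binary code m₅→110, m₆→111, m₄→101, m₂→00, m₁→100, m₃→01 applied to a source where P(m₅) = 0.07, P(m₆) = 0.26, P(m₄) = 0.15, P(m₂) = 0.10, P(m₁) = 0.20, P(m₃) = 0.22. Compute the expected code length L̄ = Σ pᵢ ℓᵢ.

2.68 bits/symbol

L̄ = Σ pᵢ·ℓᵢ = 0.07·3 + 0.26·3 + 0.15·3 + 0.10·2 + 0.20·3 + 0.22·2 = 2.68 bits/symbol.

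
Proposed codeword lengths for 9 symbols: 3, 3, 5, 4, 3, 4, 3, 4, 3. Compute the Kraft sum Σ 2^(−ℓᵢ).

With common denominator 2^5 = 32: Σ 2^(−ℓᵢ) = 4/32 + 4/32 + 1/32 + 2/32 + 4/32 + 2/32 + 4/32 + 2/32 + 4/32 = 27/32 = 0.84375.

0.84375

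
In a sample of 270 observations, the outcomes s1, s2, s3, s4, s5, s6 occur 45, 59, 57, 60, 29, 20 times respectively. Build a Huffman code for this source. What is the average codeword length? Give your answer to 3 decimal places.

Probabilities are the counts divided by 270.
Repeatedly combine the two least-probable nodes; the expected code length is the sum of the merged weights.
merge 2/27 + 29/270 → 49/270
merge 1/6 + 49/270 → 47/135
merge 19/90 + 59/270 → 58/135
merge 2/9 + 47/135 → 77/135
merge 58/135 + 77/135 → 1
L = 49/270 + 47/135 + 58/135 + 77/135 + 1 = 683/270 ≈ 2.530 bits/symbol.

2.530 bits/symbol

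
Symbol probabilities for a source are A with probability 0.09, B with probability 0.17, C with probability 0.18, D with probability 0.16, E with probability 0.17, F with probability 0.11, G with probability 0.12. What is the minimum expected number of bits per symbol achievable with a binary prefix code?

Repeatedly combine the two least-probable nodes; the expected code length is the sum of the merged weights.
merge 9/100 + 11/100 → 1/5
merge 3/25 + 4/25 → 7/25
merge 17/100 + 17/100 → 17/50
merge 9/50 + 1/5 → 19/50
merge 7/25 + 17/50 → 31/50
merge 19/50 + 31/50 → 1
L = 1/5 + 7/25 + 17/50 + 19/50 + 31/50 + 1 = 141/50 = 2.82 bits/symbol.

2.82 bits/symbol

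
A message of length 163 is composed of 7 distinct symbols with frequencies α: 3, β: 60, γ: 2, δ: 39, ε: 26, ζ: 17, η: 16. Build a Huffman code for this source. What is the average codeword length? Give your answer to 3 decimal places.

Probabilities are the counts divided by 163.
Repeatedly combine the two least-probable nodes; the expected code length is the sum of the merged weights.
merge 2/163 + 3/163 → 5/163
merge 5/163 + 16/163 → 21/163
merge 17/163 + 21/163 → 38/163
merge 26/163 + 38/163 → 64/163
merge 39/163 + 60/163 → 99/163
merge 64/163 + 99/163 → 1
L = 5/163 + 21/163 + 38/163 + 64/163 + 99/163 + 1 = 390/163 ≈ 2.393 bits/symbol.

2.393 bits/symbol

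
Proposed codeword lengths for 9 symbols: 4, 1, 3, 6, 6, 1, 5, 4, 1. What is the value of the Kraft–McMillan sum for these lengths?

1.8125

With common denominator 2^6 = 64: Σ 2^(−ℓᵢ) = 4/64 + 32/64 + 8/64 + 1/64 + 1/64 + 32/64 + 2/64 + 4/64 + 32/64 = 116/64 = 1.8125.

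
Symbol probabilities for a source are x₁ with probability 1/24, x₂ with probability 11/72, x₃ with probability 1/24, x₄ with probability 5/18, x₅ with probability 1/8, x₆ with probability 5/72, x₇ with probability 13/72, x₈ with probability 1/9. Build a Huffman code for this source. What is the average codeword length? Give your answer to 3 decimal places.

Repeatedly combine the two least-probable nodes; the expected code length is the sum of the merged weights.
merge 1/24 + 1/24 → 1/12
merge 5/72 + 1/12 → 11/72
merge 1/9 + 1/8 → 17/72
merge 11/72 + 11/72 → 11/36
merge 13/72 + 17/72 → 5/12
merge 5/18 + 11/36 → 7/12
merge 5/12 + 7/12 → 1
L = 1/12 + 11/72 + 17/72 + 11/36 + 5/12 + 7/12 + 1 = 25/9 ≈ 2.778 bits/symbol.

2.778 bits/symbol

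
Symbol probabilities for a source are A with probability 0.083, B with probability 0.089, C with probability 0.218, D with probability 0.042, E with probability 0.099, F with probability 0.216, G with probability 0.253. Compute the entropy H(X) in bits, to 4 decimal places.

2.5893 bits

H = −Σ pᵢ log₂ pᵢ.
−0.083·log₂(0.083) = 0.2980
−0.089·log₂(0.089) = 0.3106
−0.218·log₂(0.218) = 0.4791
−0.042·log₂(0.042) = 0.1921
−0.099·log₂(0.099) = 0.3303
−0.216·log₂(0.216) = 0.4776
−0.253·log₂(0.253) = 0.5016
Sum ≈ 2.5893 → 2.5893 bits.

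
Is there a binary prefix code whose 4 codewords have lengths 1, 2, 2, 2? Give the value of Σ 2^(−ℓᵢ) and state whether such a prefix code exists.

1.25; no

With common denominator 2^2 = 4: Σ 2^(−ℓᵢ) = 2/4 + 1/4 + 1/4 + 1/4 = 5/4 = 1.25.
Kraft's inequality requires Σ ≤ 1; here Σ = 1.25 > 1, so no such prefix code exists.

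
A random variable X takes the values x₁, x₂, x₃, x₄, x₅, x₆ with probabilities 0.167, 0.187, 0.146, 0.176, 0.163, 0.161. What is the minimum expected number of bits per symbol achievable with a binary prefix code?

2.637 bits/symbol

Repeatedly combine the two least-probable nodes; the expected code length is the sum of the merged weights.
merge 73/500 + 161/1000 → 307/1000
merge 163/1000 + 167/1000 → 33/100
merge 22/125 + 187/1000 → 363/1000
merge 307/1000 + 33/100 → 637/1000
merge 363/1000 + 637/1000 → 1
L = 307/1000 + 33/100 + 363/1000 + 637/1000 + 1 = 2637/1000 = 2.637 bits/symbol.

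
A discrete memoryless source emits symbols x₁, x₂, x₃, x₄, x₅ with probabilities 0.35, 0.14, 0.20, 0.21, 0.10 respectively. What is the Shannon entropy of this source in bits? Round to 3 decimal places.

H = −Σ pᵢ log₂ pᵢ.
−0.35·log₂(0.35) = 0.5301
−0.14·log₂(0.14) = 0.3971
−0.20·log₂(0.20) = 0.4644
−0.21·log₂(0.21) = 0.4728
−0.10·log₂(0.10) = 0.3322
Sum ≈ 2.1966 → 2.197 bits.

2.197 bits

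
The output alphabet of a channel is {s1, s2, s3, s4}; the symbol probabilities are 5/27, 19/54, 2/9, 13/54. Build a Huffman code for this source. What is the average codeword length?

Repeatedly combine the two least-probable nodes; the expected code length is the sum of the merged weights.
merge 5/27 + 2/9 → 11/27
merge 13/54 + 19/54 → 16/27
merge 11/27 + 16/27 → 1
L = 11/27 + 16/27 + 1 = 2 bits/symbol.

2 bits/symbol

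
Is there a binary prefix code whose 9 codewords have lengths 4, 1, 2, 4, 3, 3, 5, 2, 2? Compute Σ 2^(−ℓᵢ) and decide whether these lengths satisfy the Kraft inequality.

1.65625; no

With common denominator 2^5 = 32: Σ 2^(−ℓᵢ) = 2/32 + 16/32 + 8/32 + 2/32 + 4/32 + 4/32 + 1/32 + 8/32 + 8/32 = 53/32 = 1.65625.
Kraft's inequality requires Σ ≤ 1; here Σ = 1.65625 > 1, so no such prefix code exists.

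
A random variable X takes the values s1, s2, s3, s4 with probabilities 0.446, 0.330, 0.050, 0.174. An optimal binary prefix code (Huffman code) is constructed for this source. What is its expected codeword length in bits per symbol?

Repeatedly combine the two least-probable nodes; the expected code length is the sum of the merged weights.
merge 1/20 + 87/500 → 28/125
merge 28/125 + 33/100 → 277/500
merge 223/500 + 277/500 → 1
L = 28/125 + 277/500 + 1 = 889/500 = 1.778 bits/symbol.

1.778 bits/symbol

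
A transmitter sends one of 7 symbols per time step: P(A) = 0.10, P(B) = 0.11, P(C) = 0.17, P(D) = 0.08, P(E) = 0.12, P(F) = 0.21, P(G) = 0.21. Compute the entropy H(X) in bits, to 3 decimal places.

H = −Σ pᵢ log₂ pᵢ.
−0.10·log₂(0.10) = 0.3322
−0.11·log₂(0.11) = 0.3503
−0.17·log₂(0.17) = 0.4346
−0.08·log₂(0.08) = 0.2915
−0.12·log₂(0.12) = 0.3671
−0.21·log₂(0.21) = 0.4728
−0.21·log₂(0.21) = 0.4728
Sum ≈ 2.7213 → 2.721 bits.

2.721 bits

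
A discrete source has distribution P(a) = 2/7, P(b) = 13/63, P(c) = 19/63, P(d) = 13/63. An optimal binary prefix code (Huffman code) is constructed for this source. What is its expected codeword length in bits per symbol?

Repeatedly combine the two least-probable nodes; the expected code length is the sum of the merged weights.
merge 13/63 + 13/63 → 26/63
merge 2/7 + 19/63 → 37/63
merge 26/63 + 37/63 → 1
L = 26/63 + 37/63 + 1 = 2 bits/symbol.

2 bits/symbol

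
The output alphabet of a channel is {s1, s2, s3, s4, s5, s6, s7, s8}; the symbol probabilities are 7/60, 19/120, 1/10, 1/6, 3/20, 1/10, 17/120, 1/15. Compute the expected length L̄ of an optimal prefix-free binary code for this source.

Repeatedly combine the two least-probable nodes; the expected code length is the sum of the merged weights.
merge 1/15 + 1/10 → 1/6
merge 1/10 + 7/60 → 13/60
merge 17/120 + 3/20 → 7/24
merge 19/120 + 1/6 → 13/40
merge 1/6 + 13/60 → 23/60
merge 7/24 + 13/40 → 37/60
merge 23/60 + 37/60 → 1
L = 1/6 + 13/60 + 7/24 + 13/40 + 23/60 + 37/60 + 1 = 3 bits/symbol.

3 bits/symbol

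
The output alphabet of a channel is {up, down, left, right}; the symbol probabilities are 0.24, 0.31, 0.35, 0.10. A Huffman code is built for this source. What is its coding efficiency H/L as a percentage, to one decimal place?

94.5%

Entropy H = −Σ p log₂ p ≈ 1.8802 bits.
Huffman merges: 1/10+6/25→17/50; 31/100+17/50→13/20; 7/20+13/20→1. L = 199/100 ≈ 1.9900.
Efficiency = H/L = 1.8802/1.9900 = 94.5%.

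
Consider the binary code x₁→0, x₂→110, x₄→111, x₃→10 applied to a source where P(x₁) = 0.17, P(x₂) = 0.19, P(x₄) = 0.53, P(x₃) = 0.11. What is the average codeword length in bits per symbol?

L̄ = Σ pᵢ·ℓᵢ = 0.17·1 + 0.19·3 + 0.53·3 + 0.11·2 = 2.55 bits/symbol.

2.55 bits/symbol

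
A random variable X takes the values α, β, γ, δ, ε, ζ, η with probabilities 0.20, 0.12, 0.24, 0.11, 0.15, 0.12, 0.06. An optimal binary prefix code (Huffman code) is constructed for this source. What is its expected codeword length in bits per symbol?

Repeatedly combine the two least-probable nodes; the expected code length is the sum of the merged weights.
merge 3/50 + 11/100 → 17/100
merge 3/25 + 3/25 → 6/25
merge 3/20 + 17/100 → 8/25
merge 1/5 + 6/25 → 11/25
merge 6/25 + 8/25 → 14/25
merge 11/25 + 14/25 → 1
L = 17/100 + 6/25 + 8/25 + 11/25 + 14/25 + 1 = 273/100 = 2.73 bits/symbol.

2.73 bits/symbol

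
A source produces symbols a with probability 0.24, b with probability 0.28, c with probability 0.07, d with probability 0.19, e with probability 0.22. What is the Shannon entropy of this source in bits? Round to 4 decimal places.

2.2127 bits

H = −Σ pᵢ log₂ pᵢ.
−0.24·log₂(0.24) = 0.4941
−0.28·log₂(0.28) = 0.5142
−0.07·log₂(0.07) = 0.2686
−0.19·log₂(0.19) = 0.4552
−0.22·log₂(0.22) = 0.4806
Sum ≈ 2.2127 → 2.2127 bits.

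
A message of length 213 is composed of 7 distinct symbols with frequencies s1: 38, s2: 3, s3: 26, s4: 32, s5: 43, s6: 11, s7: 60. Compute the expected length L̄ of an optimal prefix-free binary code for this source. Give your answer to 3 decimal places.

2.582 bits/symbol

Probabilities are the counts divided by 213.
Repeatedly combine the two least-probable nodes; the expected code length is the sum of the merged weights.
merge 1/71 + 11/213 → 14/213
merge 14/213 + 26/213 → 40/213
merge 32/213 + 38/213 → 70/213
merge 40/213 + 43/213 → 83/213
merge 20/71 + 70/213 → 130/213
merge 83/213 + 130/213 → 1
L = 14/213 + 40/213 + 70/213 + 83/213 + 130/213 + 1 = 550/213 ≈ 2.582 bits/symbol.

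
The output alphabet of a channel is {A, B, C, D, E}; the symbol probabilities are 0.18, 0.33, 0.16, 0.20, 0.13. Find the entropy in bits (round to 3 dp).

H = −Σ pᵢ log₂ pᵢ.
−0.18·log₂(0.18) = 0.4453
−0.33·log₂(0.33) = 0.5278
−0.16·log₂(0.16) = 0.4230
−0.20·log₂(0.20) = 0.4644
−0.13·log₂(0.13) = 0.3826
Sum ≈ 2.2432 → 2.243 bits.

2.243 bits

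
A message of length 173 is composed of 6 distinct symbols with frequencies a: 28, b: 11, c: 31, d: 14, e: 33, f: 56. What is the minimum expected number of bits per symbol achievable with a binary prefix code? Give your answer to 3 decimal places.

2.451 bits/symbol

Probabilities are the counts divided by 173.
Repeatedly combine the two least-probable nodes; the expected code length is the sum of the merged weights.
merge 11/173 + 14/173 → 25/173
merge 25/173 + 28/173 → 53/173
merge 31/173 + 33/173 → 64/173
merge 53/173 + 56/173 → 109/173
merge 64/173 + 109/173 → 1
L = 25/173 + 53/173 + 64/173 + 109/173 + 1 = 424/173 ≈ 2.451 bits/symbol.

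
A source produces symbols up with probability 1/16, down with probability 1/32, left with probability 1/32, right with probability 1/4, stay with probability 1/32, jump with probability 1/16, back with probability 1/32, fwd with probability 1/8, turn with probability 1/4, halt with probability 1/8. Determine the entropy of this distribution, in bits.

Each probability is a power of 1/2, so log₂(1/p) is an integer.
H = Σ p·log₂(1/p) = 1/16·4 + 1/32·5 + 1/32·5 + 1/4·2 + 1/32·5 + 1/16·4 + 1/32·5 + 1/8·3 + 1/4·2 + 1/8·3 = 2.875 bits.

2.875 bits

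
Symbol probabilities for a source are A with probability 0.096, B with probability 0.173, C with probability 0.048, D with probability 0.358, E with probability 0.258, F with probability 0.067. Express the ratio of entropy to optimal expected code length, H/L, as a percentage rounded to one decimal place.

97.5%

Entropy H = −Σ p log₂ p ≈ 2.2688 bits.
Huffman merges: 6/125+67/1000→23/200; 12/125+23/200→211/1000; 173/1000+211/1000→48/125; 129/500+179/500→77/125; 48/125+77/125→1. L = 1163/500 ≈ 2.3260.
Efficiency = H/L = 2.2688/2.3260 = 97.5%.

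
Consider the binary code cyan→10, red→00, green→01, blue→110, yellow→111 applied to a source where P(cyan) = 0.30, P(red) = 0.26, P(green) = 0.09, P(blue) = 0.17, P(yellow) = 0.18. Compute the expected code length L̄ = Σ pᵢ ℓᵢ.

2.35 bits/symbol

L̄ = Σ pᵢ·ℓᵢ = 0.30·2 + 0.26·2 + 0.09·2 + 0.17·3 + 0.18·3 = 2.35 bits/symbol.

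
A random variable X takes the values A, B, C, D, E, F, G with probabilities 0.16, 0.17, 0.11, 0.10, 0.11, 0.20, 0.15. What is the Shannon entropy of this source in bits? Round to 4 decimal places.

H = −Σ pᵢ log₂ pᵢ.
−0.16·log₂(0.16) = 0.4230
−0.17·log₂(0.17) = 0.4346
−0.11·log₂(0.11) = 0.3503
−0.10·log₂(0.10) = 0.3322
−0.11·log₂(0.11) = 0.3503
−0.20·log₂(0.20) = 0.4644
−0.15·log₂(0.15) = 0.4105
Sum ≈ 2.7653 → 2.7653 bits.

2.7653 bits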